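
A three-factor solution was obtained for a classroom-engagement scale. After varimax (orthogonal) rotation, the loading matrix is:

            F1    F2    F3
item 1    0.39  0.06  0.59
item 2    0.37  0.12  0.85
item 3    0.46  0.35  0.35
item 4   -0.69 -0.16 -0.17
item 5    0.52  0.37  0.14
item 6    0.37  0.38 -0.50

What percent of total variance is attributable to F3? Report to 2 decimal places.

24.86%

SS loadings for F3 = 0.59² + 0.85² + 0.35² + (-0.17)² + 0.14² + (-0.50)² = 1.4916
With 6 standardized items, total variance = 6. Proportion = 1.4916/6 = 0.2486 → 24.86%.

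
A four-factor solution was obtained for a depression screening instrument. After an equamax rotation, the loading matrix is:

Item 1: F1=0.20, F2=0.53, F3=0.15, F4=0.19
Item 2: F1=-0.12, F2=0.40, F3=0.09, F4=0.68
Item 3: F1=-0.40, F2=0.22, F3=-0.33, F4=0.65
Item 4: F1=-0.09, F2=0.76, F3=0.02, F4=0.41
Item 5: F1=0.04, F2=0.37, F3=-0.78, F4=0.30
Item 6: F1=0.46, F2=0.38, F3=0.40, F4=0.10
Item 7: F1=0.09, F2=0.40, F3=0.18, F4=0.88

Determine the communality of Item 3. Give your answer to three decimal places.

0.740

h² = (-0.40)² + 0.22² + (-0.33)² + 0.65² = 0.1600 + 0.0484 + 0.1089 + 0.4225 = 0.7398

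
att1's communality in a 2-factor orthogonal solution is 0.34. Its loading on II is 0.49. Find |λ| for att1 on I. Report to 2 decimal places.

Under orthogonal rotation h² = Σλ², so λ_I² = h² − (0.2401) = 0.34 − 0.2401 = 0.0999.
|λ| = √0.0999 = 0.3161.

0.32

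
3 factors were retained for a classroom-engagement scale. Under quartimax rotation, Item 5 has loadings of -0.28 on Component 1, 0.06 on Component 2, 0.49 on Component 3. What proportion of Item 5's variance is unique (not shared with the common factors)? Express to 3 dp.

0.678

h² = (-0.28)² + 0.06² + 0.49² = 0.0784 + 0.0036 + 0.2401 = 0.3221
Uniqueness u² = 1 − h² = 1 − 0.3221 = 0.6779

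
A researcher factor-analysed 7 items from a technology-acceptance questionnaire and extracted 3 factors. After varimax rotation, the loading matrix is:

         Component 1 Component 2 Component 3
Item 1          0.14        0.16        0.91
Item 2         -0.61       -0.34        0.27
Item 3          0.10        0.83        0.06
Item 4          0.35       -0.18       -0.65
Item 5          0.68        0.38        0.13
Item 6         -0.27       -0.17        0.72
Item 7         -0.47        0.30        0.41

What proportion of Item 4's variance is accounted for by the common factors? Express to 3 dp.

h² = 0.35² + (-0.18)² + (-0.65)² = 0.1225 + 0.0324 + 0.4225 = 0.5774

0.577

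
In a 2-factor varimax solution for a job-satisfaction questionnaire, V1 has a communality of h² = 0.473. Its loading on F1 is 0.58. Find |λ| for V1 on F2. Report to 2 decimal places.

Under orthogonal rotation h² = Σλ², so λ_F2² = h² − (0.3364) = 0.473 − 0.3364 = 0.1366.
|λ| = √0.1366 = 0.3696.

0.37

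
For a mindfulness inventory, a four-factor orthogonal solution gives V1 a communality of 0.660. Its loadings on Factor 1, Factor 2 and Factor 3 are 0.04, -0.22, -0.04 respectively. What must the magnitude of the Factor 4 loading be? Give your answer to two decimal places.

0.78

Under orthogonal rotation h² = Σλ², so λ_Factor 4² = h² − (0.0516) = 0.660 − 0.0516 = 0.6084.
|λ| = √0.6084 = 0.7800.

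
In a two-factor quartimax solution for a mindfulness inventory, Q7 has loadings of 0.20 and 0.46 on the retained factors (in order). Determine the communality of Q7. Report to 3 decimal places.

h² = 0.20² + 0.46² = 0.0400 + 0.2116 = 0.2516

0.252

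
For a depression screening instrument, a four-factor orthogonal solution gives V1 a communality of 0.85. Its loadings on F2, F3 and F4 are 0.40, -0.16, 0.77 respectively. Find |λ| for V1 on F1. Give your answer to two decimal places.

0.27

Under orthogonal rotation h² = Σλ², so λ_F1² = h² − (0.7785) = 0.85 − 0.7785 = 0.0715.
|λ| = √0.0715 = 0.2674.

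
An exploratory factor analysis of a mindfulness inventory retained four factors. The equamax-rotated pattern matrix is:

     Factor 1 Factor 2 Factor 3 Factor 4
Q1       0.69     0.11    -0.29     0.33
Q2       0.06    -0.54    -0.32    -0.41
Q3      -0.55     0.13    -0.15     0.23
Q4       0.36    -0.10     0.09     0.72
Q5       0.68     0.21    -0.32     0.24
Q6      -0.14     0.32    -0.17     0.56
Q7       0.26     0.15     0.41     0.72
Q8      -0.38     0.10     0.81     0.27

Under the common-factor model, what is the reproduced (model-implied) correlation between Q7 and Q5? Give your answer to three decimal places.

0.250

r̂ = Σ λ_i·λ_j across factors = (0.26)(0.68) + (0.15)(0.21) + (0.41)(-0.32) + (0.72)(0.24)
  = +0.1768 +0.0315 -0.1312 +0.1728 = 0.2499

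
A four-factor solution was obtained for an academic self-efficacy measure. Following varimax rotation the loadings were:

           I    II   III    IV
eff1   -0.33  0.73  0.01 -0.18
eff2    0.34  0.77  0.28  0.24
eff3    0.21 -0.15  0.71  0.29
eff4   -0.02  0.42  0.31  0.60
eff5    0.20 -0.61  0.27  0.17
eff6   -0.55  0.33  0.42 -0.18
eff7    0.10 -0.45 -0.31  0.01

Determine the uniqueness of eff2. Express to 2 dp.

0.16

h² = 0.34² + 0.77² + 0.28² + 0.24² = 0.1156 + 0.5929 + 0.0784 + 0.0576 = 0.8445
Uniqueness u² = 1 − h² = 1 − 0.8445 = 0.1555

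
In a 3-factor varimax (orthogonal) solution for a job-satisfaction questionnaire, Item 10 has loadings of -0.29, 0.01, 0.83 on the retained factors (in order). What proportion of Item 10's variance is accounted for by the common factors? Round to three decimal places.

h² = (-0.29)² + 0.01² + 0.83² = 0.0841 + 0.0001 + 0.6889 = 0.7731

0.773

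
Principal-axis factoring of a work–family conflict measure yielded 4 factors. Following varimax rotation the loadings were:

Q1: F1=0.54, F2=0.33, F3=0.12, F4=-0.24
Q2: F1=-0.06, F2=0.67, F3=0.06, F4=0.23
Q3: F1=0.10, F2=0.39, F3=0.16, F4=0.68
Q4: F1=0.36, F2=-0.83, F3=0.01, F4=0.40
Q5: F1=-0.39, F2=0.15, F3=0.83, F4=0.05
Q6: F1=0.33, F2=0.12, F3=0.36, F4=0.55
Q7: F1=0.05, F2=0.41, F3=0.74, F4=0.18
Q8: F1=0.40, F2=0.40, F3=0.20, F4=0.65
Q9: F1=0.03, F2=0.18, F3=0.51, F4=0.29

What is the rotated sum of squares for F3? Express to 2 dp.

1.71

SS loadings for F3 = 0.12² + 0.06² + 0.16² + 0.01² + 0.83² + 0.36² + 0.74² + 0.20² + 0.51² = 0.0144 + 0.0036 + 0.0256 + 0.0001 + 0.6889 + 0.1296 + 0.5476 + 0.0400 + 0.2601 = 1.7099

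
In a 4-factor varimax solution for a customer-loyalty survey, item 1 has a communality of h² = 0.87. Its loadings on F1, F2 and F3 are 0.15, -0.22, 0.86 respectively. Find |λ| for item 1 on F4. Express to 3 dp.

0.244

Under orthogonal rotation h² = Σλ², so λ_F4² = h² − (0.8105) = 0.87 − 0.8105 = 0.0595.
|λ| = √0.0595 = 0.2439.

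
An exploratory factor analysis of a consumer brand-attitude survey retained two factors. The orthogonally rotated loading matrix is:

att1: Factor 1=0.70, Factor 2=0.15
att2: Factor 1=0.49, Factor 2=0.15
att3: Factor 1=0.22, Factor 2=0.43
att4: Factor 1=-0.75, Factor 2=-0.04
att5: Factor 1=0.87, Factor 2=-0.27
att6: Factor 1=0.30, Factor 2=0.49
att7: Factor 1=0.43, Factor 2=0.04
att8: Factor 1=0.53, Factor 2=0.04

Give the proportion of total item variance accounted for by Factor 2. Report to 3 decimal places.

0.068

SS loadings for Factor 2 = 0.15² + 0.15² + 0.43² + (-0.04)² + (-0.27)² + 0.49² + 0.04² + 0.04² = 0.5477
Proportion of variance = 0.5477 / 8 = 0.0685.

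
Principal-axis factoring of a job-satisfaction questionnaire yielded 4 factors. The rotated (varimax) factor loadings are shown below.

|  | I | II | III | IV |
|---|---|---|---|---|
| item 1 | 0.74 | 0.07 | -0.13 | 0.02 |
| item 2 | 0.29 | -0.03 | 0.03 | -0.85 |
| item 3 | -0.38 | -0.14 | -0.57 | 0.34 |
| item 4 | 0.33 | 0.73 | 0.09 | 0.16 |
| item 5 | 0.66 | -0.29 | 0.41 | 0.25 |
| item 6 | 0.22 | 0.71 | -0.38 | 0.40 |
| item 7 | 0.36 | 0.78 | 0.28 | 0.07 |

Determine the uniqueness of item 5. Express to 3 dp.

0.250

h² = 0.66² + (-0.29)² + 0.41² + 0.25² = 0.4356 + 0.0841 + 0.1681 + 0.0625 = 0.7503
Uniqueness u² = 1 − h² = 1 − 0.7503 = 0.2497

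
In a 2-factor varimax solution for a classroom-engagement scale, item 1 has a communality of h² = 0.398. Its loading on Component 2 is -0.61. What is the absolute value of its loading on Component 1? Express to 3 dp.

0.161

Under orthogonal rotation h² = Σλ², so λ_Component 1² = h² − (0.3721) = 0.398 − 0.3721 = 0.0259.
|λ| = √0.0259 = 0.1609.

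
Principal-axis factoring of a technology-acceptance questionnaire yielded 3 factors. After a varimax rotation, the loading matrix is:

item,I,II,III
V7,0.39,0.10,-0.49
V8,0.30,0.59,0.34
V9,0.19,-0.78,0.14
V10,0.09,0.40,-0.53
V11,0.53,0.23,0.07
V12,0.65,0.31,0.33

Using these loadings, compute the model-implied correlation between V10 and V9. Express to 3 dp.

r̂ = Σ λ_i·λ_j across factors = (0.09)(0.19) + (0.40)(-0.78) + (-0.53)(0.14)
  = +0.0171 -0.3120 -0.0742 = -0.3691

-0.369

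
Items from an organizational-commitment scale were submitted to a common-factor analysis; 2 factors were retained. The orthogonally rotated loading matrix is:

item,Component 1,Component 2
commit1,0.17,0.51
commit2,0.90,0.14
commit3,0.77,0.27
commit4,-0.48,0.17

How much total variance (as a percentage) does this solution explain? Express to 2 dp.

51.09%

Communalities: 0.2890, 0.8296, 0.6658, 0.2593; Σh² = 2.0437.
Total variance with 4 standardized items is 4, so the solution explains 2.0437/4 = 0.5109 = 51.09%.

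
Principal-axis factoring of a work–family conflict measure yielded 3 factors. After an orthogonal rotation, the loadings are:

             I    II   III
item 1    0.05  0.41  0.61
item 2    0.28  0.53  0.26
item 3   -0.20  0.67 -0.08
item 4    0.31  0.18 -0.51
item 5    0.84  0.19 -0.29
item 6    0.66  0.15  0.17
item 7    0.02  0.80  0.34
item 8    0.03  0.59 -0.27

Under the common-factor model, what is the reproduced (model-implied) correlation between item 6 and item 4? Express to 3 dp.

r̂ = Σ λ_i·λ_j across factors = (0.66)(0.31) + (0.15)(0.18) + (0.17)(-0.51)
  = +0.2046 +0.0270 -0.0867 = 0.1449

0.145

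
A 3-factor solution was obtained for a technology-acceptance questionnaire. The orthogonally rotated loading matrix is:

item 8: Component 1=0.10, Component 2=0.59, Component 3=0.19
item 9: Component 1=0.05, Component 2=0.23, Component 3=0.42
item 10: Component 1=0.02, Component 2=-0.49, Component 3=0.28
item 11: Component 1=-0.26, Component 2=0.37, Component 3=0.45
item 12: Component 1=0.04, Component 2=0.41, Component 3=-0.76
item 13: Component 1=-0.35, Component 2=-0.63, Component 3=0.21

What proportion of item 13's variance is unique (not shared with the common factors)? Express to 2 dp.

h² = (-0.35)² + (-0.63)² + 0.21² = 0.1225 + 0.3969 + 0.0441 = 0.5635
Uniqueness u² = 1 − h² = 1 − 0.5635 = 0.4365

0.44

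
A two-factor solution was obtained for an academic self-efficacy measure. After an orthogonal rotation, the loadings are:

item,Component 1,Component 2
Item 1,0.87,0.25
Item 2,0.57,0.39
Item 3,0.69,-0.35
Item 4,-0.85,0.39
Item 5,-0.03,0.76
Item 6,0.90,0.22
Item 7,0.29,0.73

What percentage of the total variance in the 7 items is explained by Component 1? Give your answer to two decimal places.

SS loadings for Component 1 = 0.87² + 0.57² + 0.69² + (-0.85)² + (-0.03)² + 0.90² + 0.29² = 3.1754
With 7 standardized items, total variance = 7. Proportion = 3.1754/7 = 0.4536 → 45.36%.

45.36%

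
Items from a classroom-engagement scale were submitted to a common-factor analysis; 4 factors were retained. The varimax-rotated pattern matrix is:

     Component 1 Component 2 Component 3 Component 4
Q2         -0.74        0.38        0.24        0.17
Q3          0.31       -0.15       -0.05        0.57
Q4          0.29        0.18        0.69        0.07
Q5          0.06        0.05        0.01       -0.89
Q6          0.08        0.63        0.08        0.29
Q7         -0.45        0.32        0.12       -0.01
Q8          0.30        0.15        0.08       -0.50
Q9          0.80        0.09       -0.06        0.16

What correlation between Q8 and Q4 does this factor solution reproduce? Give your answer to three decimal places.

r̂ = Σ λ_i·λ_j across factors = (0.30)(0.29) + (0.15)(0.18) + (0.08)(0.69) + (-0.50)(0.07)
  = +0.0870 +0.0270 +0.0552 -0.0350 = 0.1342

0.134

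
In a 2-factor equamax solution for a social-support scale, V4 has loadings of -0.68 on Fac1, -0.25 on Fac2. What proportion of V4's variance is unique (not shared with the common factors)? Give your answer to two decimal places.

h² = (-0.68)² + (-0.25)² = 0.4624 + 0.0625 = 0.5249
Uniqueness u² = 1 − h² = 1 − 0.5249 = 0.4751

0.48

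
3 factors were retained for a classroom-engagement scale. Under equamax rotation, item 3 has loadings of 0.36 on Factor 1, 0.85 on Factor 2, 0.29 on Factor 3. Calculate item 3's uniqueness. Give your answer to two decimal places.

0.06

h² = 0.36² + 0.85² + 0.29² = 0.1296 + 0.7225 + 0.0841 = 0.9362
Uniqueness u² = 1 − h² = 1 − 0.9362 = 0.0638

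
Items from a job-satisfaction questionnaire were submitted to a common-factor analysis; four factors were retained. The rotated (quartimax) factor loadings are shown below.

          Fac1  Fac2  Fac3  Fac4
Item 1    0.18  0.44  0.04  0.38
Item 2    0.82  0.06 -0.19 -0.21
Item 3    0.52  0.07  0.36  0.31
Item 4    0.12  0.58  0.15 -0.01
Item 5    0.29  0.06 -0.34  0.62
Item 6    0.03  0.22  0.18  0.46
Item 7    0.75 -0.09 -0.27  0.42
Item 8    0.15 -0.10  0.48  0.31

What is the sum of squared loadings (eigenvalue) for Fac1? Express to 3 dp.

SS loadings for Fac1 = 0.18² + 0.82² + 0.52² + 0.12² + 0.29² + 0.03² + 0.75² + 0.15² = 0.0324 + 0.6724 + 0.2704 + 0.0144 + 0.0841 + 0.0009 + 0.5625 + 0.0225 = 1.6596

1.660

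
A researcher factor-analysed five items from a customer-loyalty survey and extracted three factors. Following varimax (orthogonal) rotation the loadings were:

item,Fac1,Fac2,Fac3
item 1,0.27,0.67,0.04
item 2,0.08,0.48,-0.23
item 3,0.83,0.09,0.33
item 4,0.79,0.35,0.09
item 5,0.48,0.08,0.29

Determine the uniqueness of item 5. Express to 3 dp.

h² = 0.48² + 0.08² + 0.29² = 0.2304 + 0.0064 + 0.0841 = 0.3209
Uniqueness u² = 1 − h² = 1 − 0.3209 = 0.6791

0.679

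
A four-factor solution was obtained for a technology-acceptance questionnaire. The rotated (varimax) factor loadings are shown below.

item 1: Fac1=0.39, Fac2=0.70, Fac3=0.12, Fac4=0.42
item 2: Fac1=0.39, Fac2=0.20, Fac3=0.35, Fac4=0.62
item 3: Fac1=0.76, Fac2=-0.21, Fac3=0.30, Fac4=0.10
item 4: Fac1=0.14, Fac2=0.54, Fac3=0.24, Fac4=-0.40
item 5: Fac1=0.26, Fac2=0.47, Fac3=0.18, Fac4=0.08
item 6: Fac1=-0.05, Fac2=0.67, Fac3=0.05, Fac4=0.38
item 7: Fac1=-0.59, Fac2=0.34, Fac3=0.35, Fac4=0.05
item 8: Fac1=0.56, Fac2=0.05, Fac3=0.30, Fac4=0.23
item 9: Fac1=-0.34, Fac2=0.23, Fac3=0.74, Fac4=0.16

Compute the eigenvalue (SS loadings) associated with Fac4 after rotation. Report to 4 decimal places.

0.9626

SS loadings for Fac4 = 0.42² + 0.62² + 0.10² + (-0.40)² + 0.08² + 0.38² + 0.05² + 0.23² + 0.16² = 0.1764 + 0.3844 + 0.0100 + 0.1600 + 0.0064 + 0.1444 + 0.0025 + 0.0529 + 0.0256 = 0.9626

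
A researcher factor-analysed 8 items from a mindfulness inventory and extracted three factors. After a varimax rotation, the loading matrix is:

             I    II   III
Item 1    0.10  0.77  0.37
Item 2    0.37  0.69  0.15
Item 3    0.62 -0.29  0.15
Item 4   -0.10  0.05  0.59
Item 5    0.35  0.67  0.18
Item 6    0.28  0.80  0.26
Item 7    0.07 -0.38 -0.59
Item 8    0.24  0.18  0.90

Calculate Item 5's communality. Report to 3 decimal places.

0.604

h² = 0.35² + 0.67² + 0.18² = 0.1225 + 0.4489 + 0.0324 = 0.6038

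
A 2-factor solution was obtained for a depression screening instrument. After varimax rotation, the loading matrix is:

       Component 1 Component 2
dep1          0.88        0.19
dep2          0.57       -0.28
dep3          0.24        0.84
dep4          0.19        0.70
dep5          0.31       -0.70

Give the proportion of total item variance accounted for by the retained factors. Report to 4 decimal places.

SS loadings by factor: 1.2891, 1.8001; total = 3.0892.
Total variance with 5 standardized items is 5, so the solution explains 3.0892/5 = 0.6178.

0.6178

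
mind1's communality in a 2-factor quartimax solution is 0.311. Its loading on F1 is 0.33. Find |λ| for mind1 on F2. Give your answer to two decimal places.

Under orthogonal rotation h² = Σλ², so λ_F2² = h² − (0.1089) = 0.311 − 0.1089 = 0.2021.
|λ| = √0.2021 = 0.4496.

0.45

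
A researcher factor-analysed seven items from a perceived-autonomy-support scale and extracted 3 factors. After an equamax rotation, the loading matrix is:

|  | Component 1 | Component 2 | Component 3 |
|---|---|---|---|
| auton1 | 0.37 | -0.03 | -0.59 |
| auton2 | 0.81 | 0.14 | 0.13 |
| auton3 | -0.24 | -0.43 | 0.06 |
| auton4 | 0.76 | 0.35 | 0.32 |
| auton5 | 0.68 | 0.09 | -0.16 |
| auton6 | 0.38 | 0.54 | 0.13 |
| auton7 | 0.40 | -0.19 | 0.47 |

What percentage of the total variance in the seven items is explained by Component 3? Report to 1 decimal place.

SS loadings for Component 3 = (-0.59)² + 0.13² + 0.06² + 0.32² + (-0.16)² + 0.13² + 0.47² = 0.7344
With 7 standardized items, total variance = 7. Proportion = 0.7344/7 = 0.1049 → 10.49%.

10.5%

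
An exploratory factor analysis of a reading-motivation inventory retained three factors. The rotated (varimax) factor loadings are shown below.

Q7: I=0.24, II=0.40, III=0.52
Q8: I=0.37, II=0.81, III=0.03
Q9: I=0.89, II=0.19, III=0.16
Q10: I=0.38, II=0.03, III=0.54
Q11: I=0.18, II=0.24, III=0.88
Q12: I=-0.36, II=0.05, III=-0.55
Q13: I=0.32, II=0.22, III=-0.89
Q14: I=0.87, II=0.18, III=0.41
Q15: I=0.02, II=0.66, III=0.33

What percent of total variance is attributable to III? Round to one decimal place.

30.4%

SS loadings for III = 0.52² + 0.03² + 0.16² + 0.54² + 0.88² + (-0.55)² + (-0.89)² + 0.41² + 0.33² = 2.7345
With 9 standardized items, total variance = 9. Proportion = 2.7345/9 = 0.3038 → 30.38%.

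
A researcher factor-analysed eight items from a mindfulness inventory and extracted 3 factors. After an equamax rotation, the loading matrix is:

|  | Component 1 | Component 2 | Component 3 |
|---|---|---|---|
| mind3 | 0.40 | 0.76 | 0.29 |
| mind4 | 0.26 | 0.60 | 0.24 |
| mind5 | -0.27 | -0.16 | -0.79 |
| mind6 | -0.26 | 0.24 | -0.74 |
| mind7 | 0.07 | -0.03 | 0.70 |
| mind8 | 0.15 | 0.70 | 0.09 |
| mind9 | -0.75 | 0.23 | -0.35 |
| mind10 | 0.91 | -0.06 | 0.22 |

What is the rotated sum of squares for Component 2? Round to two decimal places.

1.57

SS loadings for Component 2 = 0.76² + 0.60² + (-0.16)² + 0.24² + (-0.03)² + 0.70² + 0.23² + (-0.06)² = 0.5776 + 0.3600 + 0.0256 + 0.0576 + 0.0009 + 0.4900 + 0.0529 + 0.0036 = 1.5682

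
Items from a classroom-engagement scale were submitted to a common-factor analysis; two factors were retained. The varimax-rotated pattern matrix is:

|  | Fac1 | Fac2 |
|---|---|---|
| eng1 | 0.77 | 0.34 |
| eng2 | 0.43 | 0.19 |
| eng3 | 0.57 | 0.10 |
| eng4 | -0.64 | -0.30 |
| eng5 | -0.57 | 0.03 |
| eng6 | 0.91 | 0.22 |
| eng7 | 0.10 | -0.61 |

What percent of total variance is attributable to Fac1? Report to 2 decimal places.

38.22%

SS loadings for Fac1 = 0.77² + 0.43² + 0.57² + (-0.64)² + (-0.57)² + 0.91² + 0.10² = 2.6753
With 7 standardized items, total variance = 7. Proportion = 2.6753/7 = 0.3822 → 38.22%.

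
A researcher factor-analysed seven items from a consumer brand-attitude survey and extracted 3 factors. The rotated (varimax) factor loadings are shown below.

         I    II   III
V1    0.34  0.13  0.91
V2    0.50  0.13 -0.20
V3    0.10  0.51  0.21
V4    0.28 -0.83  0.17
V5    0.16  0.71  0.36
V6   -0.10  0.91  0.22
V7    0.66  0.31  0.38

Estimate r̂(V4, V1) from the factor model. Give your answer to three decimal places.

r̂ = Σ λ_i·λ_j across factors = (0.28)(0.34) + (-0.83)(0.13) + (0.17)(0.91)
  = +0.0952 -0.1079 +0.1547 = 0.1420

0.142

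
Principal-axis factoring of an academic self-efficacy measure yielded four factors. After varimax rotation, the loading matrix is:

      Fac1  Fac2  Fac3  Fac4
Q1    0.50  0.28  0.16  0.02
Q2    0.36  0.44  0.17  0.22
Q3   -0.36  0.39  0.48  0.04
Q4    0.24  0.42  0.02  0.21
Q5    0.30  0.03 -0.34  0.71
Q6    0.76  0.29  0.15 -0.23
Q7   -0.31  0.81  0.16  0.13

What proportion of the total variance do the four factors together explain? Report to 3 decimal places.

Communalities: 0.3544, 0.4005, 0.5137, 0.2785, 0.7106, 0.7371, 0.7947; Σh² = 3.7895.
Total variance with 7 standardized items is 7, so the solution explains 3.7895/7 = 0.5414.

0.541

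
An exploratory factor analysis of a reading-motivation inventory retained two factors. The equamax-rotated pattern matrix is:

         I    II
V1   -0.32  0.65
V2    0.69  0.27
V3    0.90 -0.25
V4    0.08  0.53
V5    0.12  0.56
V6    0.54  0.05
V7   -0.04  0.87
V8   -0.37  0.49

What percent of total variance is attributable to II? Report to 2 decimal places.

26.90%

SS loadings for II = 0.65² + 0.27² + (-0.25)² + 0.53² + 0.56² + 0.05² + 0.87² + 0.49² = 2.1519
With 8 standardized items, total variance = 8. Proportion = 2.1519/8 = 0.2690 → 26.90%.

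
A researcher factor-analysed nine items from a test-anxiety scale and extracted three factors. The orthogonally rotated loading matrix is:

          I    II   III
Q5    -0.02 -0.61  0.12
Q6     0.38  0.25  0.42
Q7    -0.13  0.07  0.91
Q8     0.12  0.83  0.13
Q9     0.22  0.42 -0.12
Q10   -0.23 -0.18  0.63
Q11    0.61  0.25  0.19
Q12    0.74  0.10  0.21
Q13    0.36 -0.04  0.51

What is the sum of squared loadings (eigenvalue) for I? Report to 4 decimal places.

1.3267

SS loadings for I = (-0.02)² + 0.38² + (-0.13)² + 0.12² + 0.22² + (-0.23)² + 0.61² + 0.74² + 0.36² = 0.0004 + 0.1444 + 0.0169 + 0.0144 + 0.0484 + 0.0529 + 0.3721 + 0.5476 + 0.1296 = 1.3267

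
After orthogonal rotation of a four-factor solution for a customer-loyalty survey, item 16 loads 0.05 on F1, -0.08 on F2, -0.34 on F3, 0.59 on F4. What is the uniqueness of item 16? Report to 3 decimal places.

h² = 0.05² + (-0.08)² + (-0.34)² + 0.59² = 0.0025 + 0.0064 + 0.1156 + 0.3481 = 0.4726
Uniqueness u² = 1 − h² = 1 − 0.4726 = 0.5274

0.527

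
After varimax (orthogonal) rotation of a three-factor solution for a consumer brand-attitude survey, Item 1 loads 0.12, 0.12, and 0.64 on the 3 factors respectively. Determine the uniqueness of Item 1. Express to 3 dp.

0.562

h² = 0.12² + 0.12² + 0.64² = 0.0144 + 0.0144 + 0.4096 = 0.4384
Uniqueness u² = 1 − h² = 1 − 0.4384 = 0.5616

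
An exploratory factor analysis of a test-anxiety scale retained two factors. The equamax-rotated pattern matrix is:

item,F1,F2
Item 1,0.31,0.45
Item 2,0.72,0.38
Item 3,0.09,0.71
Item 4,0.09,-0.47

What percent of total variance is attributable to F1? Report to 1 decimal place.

SS loadings for F1 = 0.31² + 0.72² + 0.09² + 0.09² = 0.6307
With 4 standardized items, total variance = 4. Proportion = 0.6307/4 = 0.1577 → 15.77%.

15.8%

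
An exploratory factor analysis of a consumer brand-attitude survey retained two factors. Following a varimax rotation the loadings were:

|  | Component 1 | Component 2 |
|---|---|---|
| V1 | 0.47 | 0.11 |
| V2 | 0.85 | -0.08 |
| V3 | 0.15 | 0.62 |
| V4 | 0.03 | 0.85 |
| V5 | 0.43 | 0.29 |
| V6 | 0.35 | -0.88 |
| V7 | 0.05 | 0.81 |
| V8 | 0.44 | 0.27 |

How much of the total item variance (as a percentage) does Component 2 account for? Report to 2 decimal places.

SS loadings for Component 2 = 0.11² + (-0.08)² + 0.62² + 0.85² + 0.29² + (-0.88)² + 0.81² + 0.27² = 2.7129
With 8 standardized items, total variance = 8. Proportion = 2.7129/8 = 0.3391 → 33.91%.

33.91%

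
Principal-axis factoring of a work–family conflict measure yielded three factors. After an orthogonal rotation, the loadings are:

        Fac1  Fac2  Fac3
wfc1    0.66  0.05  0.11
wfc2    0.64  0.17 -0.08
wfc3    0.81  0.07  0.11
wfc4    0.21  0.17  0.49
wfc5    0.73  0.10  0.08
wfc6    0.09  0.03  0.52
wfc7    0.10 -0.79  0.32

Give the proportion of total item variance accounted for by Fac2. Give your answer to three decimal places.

0.100

SS loadings for Fac2 = 0.05² + 0.17² + 0.07² + 0.17² + 0.10² + 0.03² + (-0.79)² = 0.7002
Proportion of variance = 0.7002 / 7 = 0.1000.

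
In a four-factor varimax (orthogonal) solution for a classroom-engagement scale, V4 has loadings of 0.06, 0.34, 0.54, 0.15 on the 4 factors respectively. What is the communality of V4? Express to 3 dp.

h² = 0.06² + 0.34² + 0.54² + 0.15² = 0.0036 + 0.1156 + 0.2916 + 0.0225 = 0.4333

0.433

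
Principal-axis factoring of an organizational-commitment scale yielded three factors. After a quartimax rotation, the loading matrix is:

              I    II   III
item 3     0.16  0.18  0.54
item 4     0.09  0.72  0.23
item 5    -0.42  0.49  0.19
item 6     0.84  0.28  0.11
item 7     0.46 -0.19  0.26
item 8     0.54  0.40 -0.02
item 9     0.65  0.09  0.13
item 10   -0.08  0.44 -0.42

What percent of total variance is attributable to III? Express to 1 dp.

SS loadings for III = 0.54² + 0.23² + 0.19² + 0.11² + 0.26² + (-0.02)² + 0.13² + (-0.42)² = 0.6540
With 8 standardized items, total variance = 8. Proportion = 0.6540/8 = 0.0818 → 8.18%.

8.2%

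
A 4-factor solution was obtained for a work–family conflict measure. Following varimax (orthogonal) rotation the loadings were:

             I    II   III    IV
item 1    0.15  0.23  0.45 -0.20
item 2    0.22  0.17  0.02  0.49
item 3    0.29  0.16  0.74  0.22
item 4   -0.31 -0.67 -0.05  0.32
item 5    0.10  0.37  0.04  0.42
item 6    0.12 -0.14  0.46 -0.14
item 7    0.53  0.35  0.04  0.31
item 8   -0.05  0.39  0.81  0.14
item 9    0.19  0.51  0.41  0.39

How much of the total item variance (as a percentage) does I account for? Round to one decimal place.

SS loadings for I = 0.15² + 0.22² + 0.29² + (-0.31)² + 0.10² + 0.12² + 0.53² + (-0.05)² + 0.19² = 0.5950
With 9 standardized items, total variance = 9. Proportion = 0.5950/9 = 0.0661 → 6.61%.

6.6%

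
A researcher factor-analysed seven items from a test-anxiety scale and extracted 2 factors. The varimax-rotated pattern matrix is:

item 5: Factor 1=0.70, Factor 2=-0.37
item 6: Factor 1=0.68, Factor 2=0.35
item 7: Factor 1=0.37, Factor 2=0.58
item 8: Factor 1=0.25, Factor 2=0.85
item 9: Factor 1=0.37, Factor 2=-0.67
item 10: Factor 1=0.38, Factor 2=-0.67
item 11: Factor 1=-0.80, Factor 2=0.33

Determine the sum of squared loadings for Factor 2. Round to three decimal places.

SS loadings for Factor 2 = (-0.37)² + 0.35² + 0.58² + 0.85² + (-0.67)² + (-0.67)² + 0.33² = 0.1369 + 0.1225 + 0.3364 + 0.7225 + 0.4489 + 0.4489 + 0.1089 = 2.3250

2.325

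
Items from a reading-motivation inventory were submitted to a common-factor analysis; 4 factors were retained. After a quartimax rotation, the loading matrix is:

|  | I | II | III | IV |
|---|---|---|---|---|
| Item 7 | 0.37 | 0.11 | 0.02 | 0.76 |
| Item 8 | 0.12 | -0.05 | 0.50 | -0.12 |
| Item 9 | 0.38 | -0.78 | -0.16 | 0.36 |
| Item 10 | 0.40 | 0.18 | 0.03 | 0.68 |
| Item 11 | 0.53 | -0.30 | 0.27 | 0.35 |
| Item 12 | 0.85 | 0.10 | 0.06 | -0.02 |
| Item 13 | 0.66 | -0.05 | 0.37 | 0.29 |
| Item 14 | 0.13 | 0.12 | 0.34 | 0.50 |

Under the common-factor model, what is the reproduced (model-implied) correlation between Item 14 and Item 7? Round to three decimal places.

r̂ = Σ λ_i·λ_j across factors = (0.13)(0.37) + (0.12)(0.11) + (0.34)(0.02) + (0.50)(0.76)
  = +0.0481 +0.0132 +0.0068 +0.3800 = 0.4481

0.448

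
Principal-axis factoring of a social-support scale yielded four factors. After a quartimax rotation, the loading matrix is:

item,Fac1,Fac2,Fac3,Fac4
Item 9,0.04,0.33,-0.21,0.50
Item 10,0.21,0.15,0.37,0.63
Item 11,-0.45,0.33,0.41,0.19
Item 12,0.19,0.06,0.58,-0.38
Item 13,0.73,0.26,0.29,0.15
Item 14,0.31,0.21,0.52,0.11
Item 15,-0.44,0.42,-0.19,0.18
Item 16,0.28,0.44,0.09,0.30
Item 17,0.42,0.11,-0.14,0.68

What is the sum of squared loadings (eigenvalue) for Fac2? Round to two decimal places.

SS loadings for Fac2 = 0.33² + 0.15² + 0.33² + 0.06² + 0.26² + 0.21² + 0.42² + 0.44² + 0.11² = 0.1089 + 0.0225 + 0.1089 + 0.0036 + 0.0676 + 0.0441 + 0.1764 + 0.1936 + 0.0121 = 0.7377

0.74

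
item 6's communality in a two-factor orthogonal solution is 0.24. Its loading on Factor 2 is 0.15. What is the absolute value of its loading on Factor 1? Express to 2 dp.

0.47

Under orthogonal rotation h² = Σλ², so λ_Factor 1² = h² − (0.0225) = 0.24 − 0.0225 = 0.2175.
|λ| = √0.2175 = 0.4664.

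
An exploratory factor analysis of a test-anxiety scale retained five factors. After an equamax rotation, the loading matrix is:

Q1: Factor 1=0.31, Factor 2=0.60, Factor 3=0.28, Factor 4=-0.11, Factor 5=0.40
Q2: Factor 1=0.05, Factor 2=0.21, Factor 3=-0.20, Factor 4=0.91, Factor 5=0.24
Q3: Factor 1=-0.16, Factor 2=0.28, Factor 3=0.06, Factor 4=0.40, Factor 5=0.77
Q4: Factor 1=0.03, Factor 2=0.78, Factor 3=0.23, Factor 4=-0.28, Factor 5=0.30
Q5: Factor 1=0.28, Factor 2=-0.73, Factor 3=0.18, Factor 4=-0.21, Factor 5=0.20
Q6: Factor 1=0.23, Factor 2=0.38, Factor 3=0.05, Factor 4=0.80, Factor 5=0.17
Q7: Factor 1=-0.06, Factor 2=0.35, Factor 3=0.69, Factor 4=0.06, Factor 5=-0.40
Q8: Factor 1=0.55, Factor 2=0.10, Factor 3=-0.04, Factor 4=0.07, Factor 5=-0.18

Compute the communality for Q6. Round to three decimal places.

h² = 0.23² + 0.38² + 0.05² + 0.80² + 0.17² = 0.0529 + 0.1444 + 0.0025 + 0.6400 + 0.0289 = 0.8687

0.869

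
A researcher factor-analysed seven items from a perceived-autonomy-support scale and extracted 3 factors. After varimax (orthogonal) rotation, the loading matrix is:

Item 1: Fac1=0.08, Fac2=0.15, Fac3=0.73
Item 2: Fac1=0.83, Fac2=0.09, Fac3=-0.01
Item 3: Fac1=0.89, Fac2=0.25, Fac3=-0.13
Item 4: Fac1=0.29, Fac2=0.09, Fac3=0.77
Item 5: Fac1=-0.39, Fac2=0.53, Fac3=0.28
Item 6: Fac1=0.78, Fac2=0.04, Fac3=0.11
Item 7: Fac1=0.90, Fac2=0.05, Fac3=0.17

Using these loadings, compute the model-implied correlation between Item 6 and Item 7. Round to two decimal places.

r̂ = Σ λ_i·λ_j across factors = (0.78)(0.90) + (0.04)(0.05) + (0.11)(0.17)
  = +0.7020 +0.0020 +0.0187 = 0.7227

0.72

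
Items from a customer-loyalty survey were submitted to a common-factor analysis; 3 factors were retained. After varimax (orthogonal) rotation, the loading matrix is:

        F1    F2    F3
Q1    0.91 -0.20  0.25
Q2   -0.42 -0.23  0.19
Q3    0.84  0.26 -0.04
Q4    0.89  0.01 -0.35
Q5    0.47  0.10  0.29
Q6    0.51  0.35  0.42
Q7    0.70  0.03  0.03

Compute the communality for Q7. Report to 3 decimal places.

h² = 0.70² + 0.03² + 0.03² = 0.4900 + 0.0009 + 0.0009 = 0.4918

0.492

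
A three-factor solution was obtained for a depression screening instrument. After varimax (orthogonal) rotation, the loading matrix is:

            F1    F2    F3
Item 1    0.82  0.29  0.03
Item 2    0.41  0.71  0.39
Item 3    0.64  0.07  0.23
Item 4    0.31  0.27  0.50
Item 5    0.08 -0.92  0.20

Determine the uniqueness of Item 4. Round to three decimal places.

0.581

h² = 0.31² + 0.27² + 0.50² = 0.0961 + 0.0729 + 0.2500 = 0.4190
Uniqueness u² = 1 − h² = 1 − 0.4190 = 0.5810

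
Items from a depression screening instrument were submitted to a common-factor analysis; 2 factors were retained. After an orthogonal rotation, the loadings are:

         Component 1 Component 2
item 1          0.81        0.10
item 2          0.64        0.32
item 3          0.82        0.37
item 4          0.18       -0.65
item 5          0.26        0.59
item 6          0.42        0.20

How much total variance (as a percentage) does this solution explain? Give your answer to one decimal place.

Communalities: 0.6661, 0.5120, 0.8093, 0.4549, 0.4157, 0.2164; Σh² = 3.0744.
Total variance with 6 standardized items is 6, so the solution explains 3.0744/6 = 0.5124 = 51.24%.

51.2%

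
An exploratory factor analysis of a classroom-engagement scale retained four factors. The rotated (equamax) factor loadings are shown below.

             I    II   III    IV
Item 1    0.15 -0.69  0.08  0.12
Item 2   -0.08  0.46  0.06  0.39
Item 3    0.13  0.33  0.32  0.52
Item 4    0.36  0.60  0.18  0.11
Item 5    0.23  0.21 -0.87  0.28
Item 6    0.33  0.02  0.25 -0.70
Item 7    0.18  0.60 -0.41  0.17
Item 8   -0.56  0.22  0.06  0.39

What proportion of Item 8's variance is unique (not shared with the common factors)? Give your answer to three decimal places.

h² = (-0.56)² + 0.22² + 0.06² + 0.39² = 0.3136 + 0.0484 + 0.0036 + 0.1521 = 0.5177
Uniqueness u² = 1 − h² = 1 − 0.5177 = 0.4823

0.482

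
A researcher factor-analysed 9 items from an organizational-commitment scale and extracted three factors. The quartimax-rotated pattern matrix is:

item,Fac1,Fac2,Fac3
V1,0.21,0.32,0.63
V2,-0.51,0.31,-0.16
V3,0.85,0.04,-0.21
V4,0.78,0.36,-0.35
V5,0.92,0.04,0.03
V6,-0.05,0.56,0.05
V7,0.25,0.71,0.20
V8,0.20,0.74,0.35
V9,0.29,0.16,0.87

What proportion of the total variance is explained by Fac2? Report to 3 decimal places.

0.191

SS loadings for Fac2 = 0.32² + 0.31² + 0.04² + 0.36² + 0.04² + 0.56² + 0.71² + 0.74² + 0.16² = 1.7222
Proportion of variance = 1.7222 / 9 = 0.1914.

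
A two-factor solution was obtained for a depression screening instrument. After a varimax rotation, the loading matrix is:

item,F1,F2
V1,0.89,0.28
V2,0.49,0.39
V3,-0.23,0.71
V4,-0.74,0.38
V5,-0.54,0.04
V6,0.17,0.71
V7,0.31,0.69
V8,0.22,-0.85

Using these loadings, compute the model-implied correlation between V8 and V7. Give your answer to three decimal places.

r̂ = Σ λ_i·λ_j across factors = (0.22)(0.31) + (-0.85)(0.69)
  = +0.0682 -0.5865 = -0.5183

-0.518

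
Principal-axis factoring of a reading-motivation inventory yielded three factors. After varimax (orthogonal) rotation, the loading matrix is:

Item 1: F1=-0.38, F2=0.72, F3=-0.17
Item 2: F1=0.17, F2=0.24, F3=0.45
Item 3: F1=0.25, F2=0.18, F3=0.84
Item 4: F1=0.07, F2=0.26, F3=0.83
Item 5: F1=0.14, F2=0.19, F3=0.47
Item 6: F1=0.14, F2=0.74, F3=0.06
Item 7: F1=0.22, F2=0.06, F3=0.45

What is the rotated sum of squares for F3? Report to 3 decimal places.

SS loadings for F3 = (-0.17)² + 0.45² + 0.84² + 0.83² + 0.47² + 0.06² + 0.45² = 0.0289 + 0.2025 + 0.7056 + 0.6889 + 0.2209 + 0.0036 + 0.2025 = 2.0529

2.053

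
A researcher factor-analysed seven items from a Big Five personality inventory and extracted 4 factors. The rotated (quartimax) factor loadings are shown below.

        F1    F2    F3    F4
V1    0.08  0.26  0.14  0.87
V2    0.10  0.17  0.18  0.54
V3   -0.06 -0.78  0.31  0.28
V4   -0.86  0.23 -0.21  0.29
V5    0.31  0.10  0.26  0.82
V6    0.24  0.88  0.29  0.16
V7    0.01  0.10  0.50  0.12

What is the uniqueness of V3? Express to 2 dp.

0.21

h² = (-0.06)² + (-0.78)² + 0.31² + 0.28² = 0.0036 + 0.6084 + 0.0961 + 0.0784 = 0.7865
Uniqueness u² = 1 − h² = 1 − 0.7865 = 0.2135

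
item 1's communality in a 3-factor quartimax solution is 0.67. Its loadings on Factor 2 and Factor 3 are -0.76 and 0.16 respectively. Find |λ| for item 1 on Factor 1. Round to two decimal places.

Under orthogonal rotation h² = Σλ², so λ_Factor 1² = h² − (0.6032) = 0.67 − 0.6032 = 0.0668.
|λ| = √0.0668 = 0.2585.

0.26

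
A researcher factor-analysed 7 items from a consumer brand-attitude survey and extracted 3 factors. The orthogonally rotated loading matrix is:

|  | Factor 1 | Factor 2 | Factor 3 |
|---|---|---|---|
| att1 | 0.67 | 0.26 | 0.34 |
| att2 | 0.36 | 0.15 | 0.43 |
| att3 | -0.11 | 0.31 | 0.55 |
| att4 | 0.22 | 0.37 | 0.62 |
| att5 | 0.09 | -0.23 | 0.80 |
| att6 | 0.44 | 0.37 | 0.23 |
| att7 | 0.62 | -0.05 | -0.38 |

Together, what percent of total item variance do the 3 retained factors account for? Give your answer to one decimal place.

SS loadings by factor: 1.2251, 0.5154, 1.8247; total = 3.5652.
Total variance with 7 standardized items is 7, so the solution explains 3.5652/7 = 0.5093 = 50.93%.

50.9%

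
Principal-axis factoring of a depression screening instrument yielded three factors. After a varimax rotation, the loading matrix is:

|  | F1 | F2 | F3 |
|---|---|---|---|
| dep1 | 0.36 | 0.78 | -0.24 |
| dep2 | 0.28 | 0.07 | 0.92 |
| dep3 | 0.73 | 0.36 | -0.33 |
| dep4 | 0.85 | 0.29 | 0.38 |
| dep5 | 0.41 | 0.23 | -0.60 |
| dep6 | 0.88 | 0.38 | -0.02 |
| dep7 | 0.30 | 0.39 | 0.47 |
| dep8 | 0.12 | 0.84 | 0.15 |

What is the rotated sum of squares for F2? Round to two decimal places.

1.88

SS loadings for F2 = 0.78² + 0.07² + 0.36² + 0.29² + 0.23² + 0.38² + 0.39² + 0.84² = 0.6084 + 0.0049 + 0.1296 + 0.0841 + 0.0529 + 0.1444 + 0.1521 + 0.7056 = 1.8820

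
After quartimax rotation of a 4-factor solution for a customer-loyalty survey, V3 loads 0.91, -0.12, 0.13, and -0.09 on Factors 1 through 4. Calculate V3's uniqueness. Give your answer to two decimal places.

0.13

h² = 0.91² + (-0.12)² + 0.13² + (-0.09)² = 0.8281 + 0.0144 + 0.0169 + 0.0081 = 0.8675
Uniqueness u² = 1 − h² = 1 − 0.8675 = 0.1325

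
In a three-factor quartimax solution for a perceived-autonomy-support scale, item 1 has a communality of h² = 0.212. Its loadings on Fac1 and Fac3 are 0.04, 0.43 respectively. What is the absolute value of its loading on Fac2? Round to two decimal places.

Under orthogonal rotation h² = Σλ², so λ_Fac2² = h² − (0.1865) = 0.212 − 0.1865 = 0.0255.
|λ| = √0.0255 = 0.1597.

0.16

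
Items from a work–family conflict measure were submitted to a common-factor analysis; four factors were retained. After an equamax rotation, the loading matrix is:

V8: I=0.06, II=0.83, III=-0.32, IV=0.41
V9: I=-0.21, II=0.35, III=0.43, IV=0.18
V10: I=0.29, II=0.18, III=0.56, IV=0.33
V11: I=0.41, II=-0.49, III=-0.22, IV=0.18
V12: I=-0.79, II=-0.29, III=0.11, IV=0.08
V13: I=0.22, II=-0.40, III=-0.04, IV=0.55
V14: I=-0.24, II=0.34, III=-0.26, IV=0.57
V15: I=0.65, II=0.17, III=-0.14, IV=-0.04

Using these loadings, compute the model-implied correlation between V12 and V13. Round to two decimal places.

-0.02

r̂ = Σ λ_i·λ_j across factors = (-0.79)(0.22) + (-0.29)(-0.40) + (0.11)(-0.04) + (0.08)(0.55)
  = -0.1738 +0.1160 -0.0044 +0.0440 = -0.0182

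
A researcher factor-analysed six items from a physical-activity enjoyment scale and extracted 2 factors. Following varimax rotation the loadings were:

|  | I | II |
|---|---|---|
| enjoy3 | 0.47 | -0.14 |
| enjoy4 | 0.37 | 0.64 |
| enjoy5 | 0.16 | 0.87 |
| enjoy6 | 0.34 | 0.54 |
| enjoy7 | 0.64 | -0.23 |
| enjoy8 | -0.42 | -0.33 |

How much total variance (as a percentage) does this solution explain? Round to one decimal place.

Communalities: 0.2405, 0.5465, 0.7825, 0.4072, 0.4625, 0.2853; Σh² = 2.7245.
Total variance with 6 standardized items is 6, so the solution explains 2.7245/6 = 0.4541 = 45.41%.

45.4%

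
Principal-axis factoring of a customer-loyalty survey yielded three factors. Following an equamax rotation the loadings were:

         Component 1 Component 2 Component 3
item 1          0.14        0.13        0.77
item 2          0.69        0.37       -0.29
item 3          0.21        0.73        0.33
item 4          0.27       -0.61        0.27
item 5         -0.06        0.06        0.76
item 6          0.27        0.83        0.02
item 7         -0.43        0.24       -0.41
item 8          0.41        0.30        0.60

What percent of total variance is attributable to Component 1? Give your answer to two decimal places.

SS loadings for Component 1 = 0.14² + 0.69² + 0.21² + 0.27² + (-0.06)² + 0.27² + (-0.43)² + 0.41² = 1.0422
With 8 standardized items, total variance = 8. Proportion = 1.0422/8 = 0.1303 → 13.03%.

13.03%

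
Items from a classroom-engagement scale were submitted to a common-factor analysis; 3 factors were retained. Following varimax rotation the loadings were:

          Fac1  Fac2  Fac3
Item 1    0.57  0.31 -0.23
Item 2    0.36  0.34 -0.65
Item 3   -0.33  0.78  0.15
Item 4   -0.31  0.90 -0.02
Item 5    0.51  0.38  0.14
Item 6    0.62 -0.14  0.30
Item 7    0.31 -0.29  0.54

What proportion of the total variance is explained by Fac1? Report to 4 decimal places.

SS loadings for Fac1 = 0.57² + 0.36² + (-0.33)² + (-0.31)² + 0.51² + 0.62² + 0.31² = 1.4001
Proportion of variance = 1.4001 / 7 = 0.2000.

0.2000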